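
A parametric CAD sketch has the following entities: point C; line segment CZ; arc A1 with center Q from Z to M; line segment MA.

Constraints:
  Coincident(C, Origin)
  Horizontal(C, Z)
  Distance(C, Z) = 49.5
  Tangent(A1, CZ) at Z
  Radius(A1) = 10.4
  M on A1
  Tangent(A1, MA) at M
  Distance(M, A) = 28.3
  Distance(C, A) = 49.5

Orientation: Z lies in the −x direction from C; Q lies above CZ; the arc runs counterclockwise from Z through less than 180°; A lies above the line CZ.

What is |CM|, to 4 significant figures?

40.18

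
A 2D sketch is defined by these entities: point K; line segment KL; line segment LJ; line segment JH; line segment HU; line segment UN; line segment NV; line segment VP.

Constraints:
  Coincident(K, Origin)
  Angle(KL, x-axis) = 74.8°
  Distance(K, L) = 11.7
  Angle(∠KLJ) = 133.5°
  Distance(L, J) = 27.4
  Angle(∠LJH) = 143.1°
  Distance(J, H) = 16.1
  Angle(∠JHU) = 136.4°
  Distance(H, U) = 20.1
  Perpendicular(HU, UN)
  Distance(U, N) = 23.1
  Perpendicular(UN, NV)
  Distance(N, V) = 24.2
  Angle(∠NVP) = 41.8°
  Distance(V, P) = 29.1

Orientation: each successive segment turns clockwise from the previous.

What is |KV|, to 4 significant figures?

24.89

K is at the origin; KL runs at 74.8° with length 11.7, so L = (3.068, 11.29). ∠KLJ = 133.5° gives LJ at 28.30° from the x-axis; with |LJ| = 27.4, J = (27.19, 24.28). ∠LJH = 143.1° gives JH at -8.600° from the x-axis; with |JH| = 16.1, H = (43.11, 21.87). ∠JHU = 136.4° gives HU at -52.20° from the x-axis; with |HU| = 20.1, U = (55.43, 5.991). HU is perpendicular to UN, so UN runs at -142.2°; with |UN| = 23.1, N = (37.18, -8.167). UN ⟂ NV, so NV runs at 127.8°; with |NV| = 24.2, V = (22.35, 10.95). Then |KV| = |V − K| = 24.89.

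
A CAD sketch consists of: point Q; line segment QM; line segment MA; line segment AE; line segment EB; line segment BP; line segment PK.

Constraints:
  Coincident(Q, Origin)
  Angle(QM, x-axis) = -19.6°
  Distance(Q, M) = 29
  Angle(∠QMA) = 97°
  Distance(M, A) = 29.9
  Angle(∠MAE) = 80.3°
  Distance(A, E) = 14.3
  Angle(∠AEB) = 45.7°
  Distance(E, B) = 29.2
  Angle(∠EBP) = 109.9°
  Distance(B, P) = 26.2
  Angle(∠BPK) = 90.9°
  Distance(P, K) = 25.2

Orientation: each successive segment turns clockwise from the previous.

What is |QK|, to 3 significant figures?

67.8

Q is at the origin; QM runs at -19.6° with length 29.0, so M = (27.3, -9.73). ∠QMA = 97.0° gives MA at -103° from the x-axis; with |MA| = 29.9, A = (20.8, -38.9). ∠MAE = 80.3° gives AE at 158° from the x-axis; with |AE| = 14.3, E = (7.57, -33.5). ∠AEB = 45.7° gives EB at 23.4° from the x-axis; with |EB| = 29.2, B = (34.4, -21.9). ∠EBP = 109.9° gives BP at -46.7° from the x-axis; with |BP| = 26.2, P = (52.3, -41.0). ∠BPK = 90.9° gives PK at -136° from the x-axis; with |PK| = 25.2, K = (34.3, -58.5). Then |QK| = |K − Q| = 67.8.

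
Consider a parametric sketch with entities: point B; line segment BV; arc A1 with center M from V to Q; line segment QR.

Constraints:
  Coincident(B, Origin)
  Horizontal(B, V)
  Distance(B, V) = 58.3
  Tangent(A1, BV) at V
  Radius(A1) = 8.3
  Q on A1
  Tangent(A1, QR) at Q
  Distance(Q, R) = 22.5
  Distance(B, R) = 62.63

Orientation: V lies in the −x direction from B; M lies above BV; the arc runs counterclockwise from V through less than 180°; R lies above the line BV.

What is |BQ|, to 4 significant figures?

51.05

B is at the origin; B and V share the same y with |BV| = 58.3 and V on the −x side, so V = (-58.30, 0.000). The tangent condition forces MV to be normal to BV, so M = V + (0, 8.3) = (-58.30, 8.300). Since MQ ⟂ QR (tangency), |MR| = √(8.3² + 22.5²) = 23.98 regardless of where Q sits on A1. So R lies on both circle(B, 62.63) and circle(M, 23.98); the above-BV intersection is R = (-53.91, 31.88). Q is the foot of the tangent from R: Q = (-50.12, 9.699).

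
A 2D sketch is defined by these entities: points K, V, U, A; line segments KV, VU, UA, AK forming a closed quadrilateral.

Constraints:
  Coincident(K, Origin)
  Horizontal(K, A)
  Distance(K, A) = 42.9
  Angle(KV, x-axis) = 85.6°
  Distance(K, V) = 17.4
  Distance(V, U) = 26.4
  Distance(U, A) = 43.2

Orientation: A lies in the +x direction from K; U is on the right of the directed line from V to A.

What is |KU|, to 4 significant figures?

9.066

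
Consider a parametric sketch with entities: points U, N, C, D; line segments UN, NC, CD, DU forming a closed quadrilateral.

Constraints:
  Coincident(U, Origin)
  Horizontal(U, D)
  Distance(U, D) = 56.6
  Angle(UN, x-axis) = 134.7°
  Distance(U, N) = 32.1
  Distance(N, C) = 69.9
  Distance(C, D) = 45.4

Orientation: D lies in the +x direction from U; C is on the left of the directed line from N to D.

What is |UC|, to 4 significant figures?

62.08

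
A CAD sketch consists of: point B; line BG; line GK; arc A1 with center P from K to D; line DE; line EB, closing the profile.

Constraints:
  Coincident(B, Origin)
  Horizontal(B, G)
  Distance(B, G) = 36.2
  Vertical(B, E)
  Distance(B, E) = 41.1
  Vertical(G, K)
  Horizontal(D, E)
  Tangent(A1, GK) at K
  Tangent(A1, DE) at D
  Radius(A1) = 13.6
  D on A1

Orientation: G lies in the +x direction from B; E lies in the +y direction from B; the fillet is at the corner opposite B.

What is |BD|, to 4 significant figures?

46.90

B is at the origin; B and G share the same y with |BG| = 36.2 and G on the +x side, so G = (36.20, 0.000). BE is vertical with |BE| = 41.1 and E on the +y side, so E = (0.000, 41.10). The virtual corner opposite B is at (36.20, 41.10). The tangent condition forces PK to be normal to GK and A1 meets DE tangentially, so PD is at right angles to DE, with radius 13.6, so the center P sits 13.6 in from both sides at P = (22.60, 27.50). That places the tangent points at K = (36.20, 27.50) on GK and D = (22.60, 41.10) on DE. Then |BD| = |D − B| = 46.90.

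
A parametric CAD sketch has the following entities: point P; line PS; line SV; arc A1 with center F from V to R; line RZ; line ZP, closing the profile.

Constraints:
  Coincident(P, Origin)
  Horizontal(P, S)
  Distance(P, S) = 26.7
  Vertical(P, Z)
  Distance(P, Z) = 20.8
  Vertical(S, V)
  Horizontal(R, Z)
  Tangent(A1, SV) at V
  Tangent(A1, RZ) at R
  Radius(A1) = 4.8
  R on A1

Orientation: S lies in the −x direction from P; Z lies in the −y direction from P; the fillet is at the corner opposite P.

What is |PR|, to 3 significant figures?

30.2

P is at the origin; PS is horizontal with |PS| = 26.7 and S on the −x side, so S = (-26.7, 0.00). PZ is vertical with |PZ| = 20.8 and Z on the −y side, so Z = (0.00, -20.8). The virtual corner opposite P is at (-26.7, -20.8). Since A1 is tangent to SV there, FV ⟂ SV and A1 meets RZ tangentially, so FR is at right angles to RZ, with radius 4.8, so the center F sits 4.8 in from both sides at F = (-21.9, -16.0). That places the tangent points at V = (-26.7, -16.0) on SV and R = (-21.9, -20.8) on RZ. Then |PR| = |R − P| = 30.2.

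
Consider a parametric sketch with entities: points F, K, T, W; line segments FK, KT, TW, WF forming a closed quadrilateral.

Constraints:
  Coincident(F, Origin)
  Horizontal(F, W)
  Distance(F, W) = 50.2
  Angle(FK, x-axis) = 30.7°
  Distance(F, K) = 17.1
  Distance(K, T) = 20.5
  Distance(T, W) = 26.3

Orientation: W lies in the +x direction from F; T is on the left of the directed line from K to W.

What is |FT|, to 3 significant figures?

37.6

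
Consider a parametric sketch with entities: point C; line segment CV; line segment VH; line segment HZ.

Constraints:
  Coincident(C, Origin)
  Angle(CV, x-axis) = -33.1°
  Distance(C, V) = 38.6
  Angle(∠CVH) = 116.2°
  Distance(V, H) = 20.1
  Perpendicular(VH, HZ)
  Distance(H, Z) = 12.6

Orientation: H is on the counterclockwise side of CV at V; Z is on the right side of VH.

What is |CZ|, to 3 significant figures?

60.1

∠CVH = 116.2°, so VH runs at -33.1° + (180° − 116.2°) = 30.7° from the x-axis; with |VH| = 20.1, H = V + 20.1·(cos 30.7°, sin 30.7°) = (49.6, -10.8). VH is perpendicular to HZ; with |HZ| = 12.6 on the right of VH, Z = H + 12.6·(0.511, -0.860) = (56.1, -21.7). Then |CZ| = |Z − C| = 60.1.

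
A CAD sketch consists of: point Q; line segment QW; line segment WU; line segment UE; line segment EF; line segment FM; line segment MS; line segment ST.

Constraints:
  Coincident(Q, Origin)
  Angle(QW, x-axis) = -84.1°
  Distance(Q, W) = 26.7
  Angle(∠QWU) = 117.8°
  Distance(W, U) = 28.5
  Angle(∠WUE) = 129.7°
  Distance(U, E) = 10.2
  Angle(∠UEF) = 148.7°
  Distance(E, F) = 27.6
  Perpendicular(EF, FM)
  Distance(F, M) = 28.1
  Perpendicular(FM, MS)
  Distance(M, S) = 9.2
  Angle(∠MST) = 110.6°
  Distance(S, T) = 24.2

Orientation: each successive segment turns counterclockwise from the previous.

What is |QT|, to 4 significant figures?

43.83

Q is at the origin; QW runs at -84.1° with length 26.7, so W = (2.745, -26.56). ∠QWU = 117.8° gives WU at -21.90° from the x-axis; with |WU| = 28.5, U = (29.19, -37.19). ∠WUE = 129.7° gives UE at 28.40° from the x-axis; with |UE| = 10.2, E = (38.16, -32.34). ∠UEF = 148.7° gives EF at 59.70° from the x-axis; with |EF| = 27.6, F = (52.09, -8.508). The perpendicularity gives FM at right angles to EF, so FM runs at 149.7°; with |FM| = 28.1, M = (27.82, 5.670). FM is perpendicular to MS, so MS runs at -120.3°; with |MS| = 9.2, S = (23.18, -2.274). ∠MST = 110.6° gives ST at -50.90° from the x-axis; with |ST| = 24.2, T = (38.44, -21.05). Then |QT| = |T − Q| = 43.83.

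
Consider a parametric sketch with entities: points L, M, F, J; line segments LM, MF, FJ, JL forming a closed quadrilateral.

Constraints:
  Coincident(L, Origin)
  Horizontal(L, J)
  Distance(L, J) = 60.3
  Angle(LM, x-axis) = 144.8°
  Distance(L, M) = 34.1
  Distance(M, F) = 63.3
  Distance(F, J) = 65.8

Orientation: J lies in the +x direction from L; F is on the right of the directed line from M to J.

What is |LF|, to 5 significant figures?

35.061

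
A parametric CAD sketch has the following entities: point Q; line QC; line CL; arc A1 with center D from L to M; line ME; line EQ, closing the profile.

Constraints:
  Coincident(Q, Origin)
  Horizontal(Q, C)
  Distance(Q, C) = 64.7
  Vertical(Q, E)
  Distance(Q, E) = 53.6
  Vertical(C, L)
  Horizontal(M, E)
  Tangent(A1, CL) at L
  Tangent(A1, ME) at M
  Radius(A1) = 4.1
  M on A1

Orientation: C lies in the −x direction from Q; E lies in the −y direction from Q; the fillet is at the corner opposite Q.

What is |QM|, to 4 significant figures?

80.90

Q is at the origin; Q and C share the same y with |QC| = 64.7 and C on the −x side, so C = (-64.70, 0.000). QE is vertical with |QE| = 53.6 and E on the −y side, so E = (0.000, -53.60). The virtual corner opposite Q is at (-64.70, -53.60). The tangent condition forces DL to be normal to CL and since A1 is tangent to ME there, DM ⟂ ME, with radius 4.1, so the center D sits 4.1 in from both sides at D = (-60.60, -49.50). That places the tangent points at L = (-64.70, -49.50) on CL and M = (-60.60, -53.60) on ME. Then |QM| = |M − Q| = 80.90.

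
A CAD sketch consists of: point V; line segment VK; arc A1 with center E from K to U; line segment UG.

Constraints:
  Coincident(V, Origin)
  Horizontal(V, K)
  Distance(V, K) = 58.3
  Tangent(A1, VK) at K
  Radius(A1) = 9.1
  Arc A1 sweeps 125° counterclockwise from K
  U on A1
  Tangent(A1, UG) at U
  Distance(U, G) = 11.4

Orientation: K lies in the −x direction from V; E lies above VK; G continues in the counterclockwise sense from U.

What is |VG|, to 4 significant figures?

62.07

V is at the origin; V and K share the same y with |VK| = 58.3 and K on the −x side, so K = (-58.30, 0.000). Since A1 is tangent to VK there, EK ⟂ VK, so E = K + (0, 9.1) = (-58.30, 9.100). On A1, K sits at bearing -90° from E; a 125° counterclockwise sweep puts U at bearing 35°, so U = E + 9.1·(cos 35°, sin 35°) = (-50.85, 14.32). Tangency of A1 to UG means the radius EU is perpendicular to UG, so UG runs along (−sin 35°, cos 35°); with |UG| = 11.4, G = (-57.38, 23.66). Then |VG| = |G − V| = 62.07.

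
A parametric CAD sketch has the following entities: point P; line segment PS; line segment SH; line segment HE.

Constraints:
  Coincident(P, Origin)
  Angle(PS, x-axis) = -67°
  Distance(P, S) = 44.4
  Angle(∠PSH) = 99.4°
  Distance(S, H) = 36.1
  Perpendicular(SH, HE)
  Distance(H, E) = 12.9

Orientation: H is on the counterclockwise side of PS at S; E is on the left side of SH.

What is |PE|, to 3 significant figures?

53.2

P is at the origin; PS runs at -67.0° with length 44.4, so S = 44.4·(cos -67.0°, sin -67.0°) = (17.3, -40.9). ∠PSH = 99.4°, so SH runs at -67.0° + (180° − 99.4°) = 13.6° from the x-axis; with |SH| = 36.1, H = S + 36.1·(cos 13.6°, sin 13.6°) = (52.4, -32.4). SH ⟂ HE; with |HE| = 12.9 on the left of SH, E = H + 12.9·(-0.235, 0.972) = (49.4, -19.8). Then |PE| = |E − P| = 53.2.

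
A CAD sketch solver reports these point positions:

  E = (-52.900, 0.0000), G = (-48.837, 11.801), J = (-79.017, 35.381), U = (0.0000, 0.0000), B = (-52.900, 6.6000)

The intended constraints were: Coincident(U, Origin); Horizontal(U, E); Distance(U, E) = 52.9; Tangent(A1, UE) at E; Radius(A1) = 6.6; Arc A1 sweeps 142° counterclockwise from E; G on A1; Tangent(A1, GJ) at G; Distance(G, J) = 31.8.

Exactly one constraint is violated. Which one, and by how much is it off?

Distance(G, J) = 31.8 — off by 6.50.

U = (0.00, 0.00) ✓; U.y = 0.00, E.y = 0.00 ✓; |UE| = 52.90 ✓; ∠(BE, EU) = 90.00° ✓; |BE| = 6.600 ✓; bearing(B→G) − bearing(B→E) = 142.0° ✓; |BG| = 6.600 ✓; ∠(BG, GJ) = 90.00° ✓; |GJ| = 38.30 ✗.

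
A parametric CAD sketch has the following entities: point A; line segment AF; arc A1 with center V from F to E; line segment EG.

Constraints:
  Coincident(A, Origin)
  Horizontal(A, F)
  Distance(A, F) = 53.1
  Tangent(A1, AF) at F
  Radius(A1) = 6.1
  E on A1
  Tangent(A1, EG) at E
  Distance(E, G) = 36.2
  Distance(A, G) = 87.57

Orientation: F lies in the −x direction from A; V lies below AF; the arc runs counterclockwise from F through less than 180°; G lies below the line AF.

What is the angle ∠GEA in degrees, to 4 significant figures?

137.6°

A is at the origin; AF is horizontal with |AF| = 53.1 and F on the −x side, so F = (-53.10, 0.000). A1 meets AF tangentially, so VF is at right angles to AF, so V = F + (0, -6.1) = (-53.10, -6.100). Since VE ⟂ EG (tangency), |VG| = √(6.1² + 36.2²) = 36.71 regardless of where E sits on A1. So G lies on both circle(A, 87.57) and circle(V, 36.71); the below-AF intersection is G = (-83.32, -26.94). E is the foot of the tangent from G: E = (-57.35, -1.723).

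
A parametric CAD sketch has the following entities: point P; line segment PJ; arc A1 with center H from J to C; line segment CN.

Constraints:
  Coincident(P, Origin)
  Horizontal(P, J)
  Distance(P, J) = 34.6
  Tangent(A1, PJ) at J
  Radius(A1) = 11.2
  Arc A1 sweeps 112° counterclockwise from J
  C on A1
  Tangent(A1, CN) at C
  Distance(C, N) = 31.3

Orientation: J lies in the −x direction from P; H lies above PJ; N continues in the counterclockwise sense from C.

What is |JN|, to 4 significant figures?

44.44

P is at the origin; P and J share the same y with |PJ| = 34.6 and J on the −x side, so J = (-34.60, 0.000). A1 meets PJ tangentially, so HJ is at right angles to PJ, so H = J + (0, 11.2) = (-34.60, 11.20). On A1, J sits at bearing -90° from H; a 112° counterclockwise sweep puts C at bearing 22°, so C = H + 11.2·(cos 22°, sin 22°) = (-24.22, 15.40). Since A1 is tangent to CN there, HC ⟂ CN, so CN runs along (−sin 22°, cos 22°); with |CN| = 31.3, N = (-35.94, 44.42). Then |JN| = |N − J| = 44.44.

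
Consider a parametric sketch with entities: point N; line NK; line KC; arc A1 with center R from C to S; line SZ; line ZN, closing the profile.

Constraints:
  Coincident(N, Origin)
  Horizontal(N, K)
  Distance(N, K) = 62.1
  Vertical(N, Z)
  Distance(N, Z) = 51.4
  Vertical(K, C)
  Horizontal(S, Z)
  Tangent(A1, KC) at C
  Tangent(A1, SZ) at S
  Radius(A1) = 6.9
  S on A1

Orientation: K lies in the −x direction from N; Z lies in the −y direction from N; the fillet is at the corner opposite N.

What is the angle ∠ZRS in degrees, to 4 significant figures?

82.87°

N is at the origin; N and K share the same y with |NK| = 62.1 and K on the −x side, so K = (-62.10, 0.000). NZ is vertical with |NZ| = 51.4 and Z on the −y side, so Z = (0.000, -51.40). The virtual corner opposite N is at (-62.10, -51.40). A1 meets KC tangentially, so RC is at right angles to KC and the tangent condition forces RS to be normal to SZ, with radius 6.9, so the center R sits 6.9 in from both sides at R = (-55.20, -44.50). That places the tangent points at C = (-62.10, -44.50) on KC and S = (-55.20, -51.40) on SZ. Then cos ∠ZRS = RZ·RS / (|RZ||RS|), giving 82.87°.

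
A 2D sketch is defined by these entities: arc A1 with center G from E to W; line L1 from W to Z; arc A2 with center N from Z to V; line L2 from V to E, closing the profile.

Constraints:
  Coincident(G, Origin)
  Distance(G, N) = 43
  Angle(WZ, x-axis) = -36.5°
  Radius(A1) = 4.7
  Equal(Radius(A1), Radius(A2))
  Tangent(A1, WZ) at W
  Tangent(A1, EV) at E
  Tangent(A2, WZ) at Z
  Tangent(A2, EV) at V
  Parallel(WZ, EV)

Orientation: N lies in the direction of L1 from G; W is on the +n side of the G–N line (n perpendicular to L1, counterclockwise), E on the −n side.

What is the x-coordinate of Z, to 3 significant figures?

37.4

The slot axis is L1's direction at -36.5°, so u = (cos -36.5°, sin -36.5°) = (0.804, -0.595) and n = (−sin -36.5°, cos -36.5°) = (0.595, 0.804). G is at the origin and N lies 43.0 along u from G, so N = 43.0·u = (34.6, -25.6). Tangency of A1 to both parallel lines with radius 4.7 puts W and E at G ± 4.7·n: W = (2.80, 3.78), E = (-2.80, -3.78). Equal radii place Z and V the same way about N: Z = N + 4.7·n = (37.4, -21.8), V = N − 4.7·n = (31.8, -29.4). So Z.x = 37.4.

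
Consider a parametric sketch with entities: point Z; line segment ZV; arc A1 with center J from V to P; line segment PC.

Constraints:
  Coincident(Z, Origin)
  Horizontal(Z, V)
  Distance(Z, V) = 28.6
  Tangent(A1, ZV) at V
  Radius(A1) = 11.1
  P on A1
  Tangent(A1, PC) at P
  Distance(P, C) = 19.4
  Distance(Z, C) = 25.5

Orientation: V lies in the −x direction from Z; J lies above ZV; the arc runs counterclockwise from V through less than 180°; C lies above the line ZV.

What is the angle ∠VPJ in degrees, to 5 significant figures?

58.317°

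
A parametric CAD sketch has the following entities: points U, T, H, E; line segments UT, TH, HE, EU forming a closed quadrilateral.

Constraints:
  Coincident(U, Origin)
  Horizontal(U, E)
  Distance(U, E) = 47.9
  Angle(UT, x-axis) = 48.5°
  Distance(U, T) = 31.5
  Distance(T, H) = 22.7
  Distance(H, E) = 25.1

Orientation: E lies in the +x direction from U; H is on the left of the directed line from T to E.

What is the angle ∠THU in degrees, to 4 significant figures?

26.74°

Checks: U.y = 0.00, E.y = 0.00 ✓; |TH| = 22.70 ✓; |HE| = 25.10 ✓.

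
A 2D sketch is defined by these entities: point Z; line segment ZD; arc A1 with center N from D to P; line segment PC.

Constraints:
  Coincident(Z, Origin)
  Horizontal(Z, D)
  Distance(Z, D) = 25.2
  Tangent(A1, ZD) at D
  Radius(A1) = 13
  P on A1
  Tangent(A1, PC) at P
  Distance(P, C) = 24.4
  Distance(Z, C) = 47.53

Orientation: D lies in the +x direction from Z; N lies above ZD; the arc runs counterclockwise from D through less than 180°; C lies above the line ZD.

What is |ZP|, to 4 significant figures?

41.35

Checks: Z = (0.00, 0.00) ✓; |NP| = 13.00 ✓; ∠(NP, PC) = 90.00° ✓; |PC| = 24.40 ✓; |ZC| = 47.53 ✓.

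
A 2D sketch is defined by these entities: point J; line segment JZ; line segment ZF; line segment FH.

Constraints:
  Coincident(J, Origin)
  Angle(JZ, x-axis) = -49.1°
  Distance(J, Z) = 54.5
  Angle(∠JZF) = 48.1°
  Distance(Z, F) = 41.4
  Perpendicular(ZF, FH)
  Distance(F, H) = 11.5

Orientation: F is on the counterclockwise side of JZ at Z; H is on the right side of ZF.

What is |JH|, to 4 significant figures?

52.30

J is at the origin; JZ runs at -49.1° with length 54.5, so Z = 54.5·(cos -49.1°, sin -49.1°) = (35.68, -41.19). ∠JZF = 48.1°, so ZF runs at -49.1° + (180° − 48.1°) = 82.80° from the x-axis; with |ZF| = 41.4, F = Z + 41.4·(cos 82.80°, sin 82.80°) = (40.87, -0.1205). ZF ⟂ FH; with |FH| = 11.5 on the right of ZF, H = F + 11.5·(0.9921, -0.1253) = (52.28, -1.562). Then |JH| = |H − J| = 52.30.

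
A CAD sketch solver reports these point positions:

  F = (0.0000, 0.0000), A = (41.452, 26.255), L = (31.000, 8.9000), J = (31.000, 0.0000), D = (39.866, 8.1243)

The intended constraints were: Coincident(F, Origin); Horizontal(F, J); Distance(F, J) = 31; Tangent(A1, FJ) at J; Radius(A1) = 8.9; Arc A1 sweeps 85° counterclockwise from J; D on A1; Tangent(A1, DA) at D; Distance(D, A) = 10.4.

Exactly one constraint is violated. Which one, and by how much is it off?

Distance(D, A) = 10.4 — off by 7.80.

F = (0.00, 0.00) ✓; F.y = 0.00, J.y = 0.00 ✓; |FJ| = 31.00 ✓; ∠(LJ, JF) = 90.00° ✓; |LJ| = 8.900 ✓; bearing(L→D) − bearing(L→J) = 85.00° ✓; |LD| = 8.900 ✓; ∠(LD, DA) = 90.00° ✓; |DA| = 18.20 ✗.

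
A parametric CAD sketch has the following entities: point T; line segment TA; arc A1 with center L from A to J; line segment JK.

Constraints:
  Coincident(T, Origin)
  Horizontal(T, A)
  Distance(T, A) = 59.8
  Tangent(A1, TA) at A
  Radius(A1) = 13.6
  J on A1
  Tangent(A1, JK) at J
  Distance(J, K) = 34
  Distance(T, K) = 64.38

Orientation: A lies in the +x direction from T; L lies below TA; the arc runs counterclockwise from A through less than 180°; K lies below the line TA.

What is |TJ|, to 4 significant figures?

47.97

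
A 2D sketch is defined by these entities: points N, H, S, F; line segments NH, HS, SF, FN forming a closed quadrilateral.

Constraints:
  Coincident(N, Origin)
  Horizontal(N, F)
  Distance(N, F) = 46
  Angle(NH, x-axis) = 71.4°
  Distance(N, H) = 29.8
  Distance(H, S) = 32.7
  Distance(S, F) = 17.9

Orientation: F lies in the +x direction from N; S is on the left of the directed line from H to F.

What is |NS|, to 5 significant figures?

43.606

N is at the origin; N and F share the same y with |NF| = 46.0 and F in +x, so F = (46.0, 0). NH runs at 71.4° with |NH| = 29.8, so H = (9.5050, 28.243). S is determined by |HS| = 32.7 and |SF| = 17.9 together: it lies at the intersection of circle(H, 32.7) and circle(F, 17.9). With |HF| = 46.147, the foot of the radical line on HF is 31.188 from H and the perpendicular offset is √(32.7² − 31.188²) = 9.8294. Taking the left-of-HF solution: S = (40.185, 16.929).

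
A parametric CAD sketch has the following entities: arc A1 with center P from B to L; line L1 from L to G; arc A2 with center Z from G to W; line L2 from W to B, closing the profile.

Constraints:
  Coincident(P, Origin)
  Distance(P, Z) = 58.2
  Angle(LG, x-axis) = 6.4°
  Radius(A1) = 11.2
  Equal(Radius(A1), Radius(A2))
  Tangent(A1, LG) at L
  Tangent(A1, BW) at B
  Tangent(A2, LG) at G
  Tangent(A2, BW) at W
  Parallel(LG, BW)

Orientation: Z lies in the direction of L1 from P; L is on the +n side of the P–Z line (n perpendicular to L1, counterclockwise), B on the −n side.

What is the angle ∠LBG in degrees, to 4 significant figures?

68.95°

The slot axis is L1's direction at 6.4°, so u = (cos 6.4°, sin 6.4°) = (0.9938, 0.1115) and n = (−sin 6.4°, cos 6.4°) = (-0.1115, 0.9938). P is at the origin and Z lies 58.2 along u from P, so Z = 58.2·u = (57.84, 6.487). Tangency of A1 to both parallel lines with radius 11.2 puts L and B at P ± 11.2·n: L = (-1.248, 11.13), B = (1.248, -11.13). Equal radii place G and W the same way about Z: G = Z + 11.2·n = (56.59, 17.62), W = Z − 11.2·n = (59.09, -4.643). Then cos ∠LBG = BL·BG / (|BL||BG|), giving 68.95°.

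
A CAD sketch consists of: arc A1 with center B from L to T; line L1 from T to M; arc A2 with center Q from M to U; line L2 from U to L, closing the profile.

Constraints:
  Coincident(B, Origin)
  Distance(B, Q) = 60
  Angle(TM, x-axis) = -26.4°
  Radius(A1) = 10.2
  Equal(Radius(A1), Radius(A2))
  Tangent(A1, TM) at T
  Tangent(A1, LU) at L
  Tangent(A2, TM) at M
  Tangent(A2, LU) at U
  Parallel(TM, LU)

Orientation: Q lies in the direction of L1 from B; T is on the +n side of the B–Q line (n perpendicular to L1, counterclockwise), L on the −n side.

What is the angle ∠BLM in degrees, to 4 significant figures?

71.22°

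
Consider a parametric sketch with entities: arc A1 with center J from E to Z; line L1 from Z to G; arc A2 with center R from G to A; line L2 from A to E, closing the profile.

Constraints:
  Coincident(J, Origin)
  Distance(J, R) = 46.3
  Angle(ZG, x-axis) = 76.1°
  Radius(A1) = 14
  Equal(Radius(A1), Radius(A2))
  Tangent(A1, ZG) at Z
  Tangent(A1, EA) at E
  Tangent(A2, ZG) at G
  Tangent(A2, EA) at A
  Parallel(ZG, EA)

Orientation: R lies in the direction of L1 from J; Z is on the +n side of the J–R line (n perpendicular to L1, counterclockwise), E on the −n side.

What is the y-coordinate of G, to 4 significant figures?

48.31

Tangency of A1 to both parallel lines with radius 14.0 puts Z and E at J ± 14.0·n: Z = (-13.59, 3.363), E = (13.59, -3.363). Equal radii place G and A the same way about R: G = R + 14.0·n = (-2.467, 48.31), A = R − 14.0·n = (24.71, 41.58). So G.y = 48.31.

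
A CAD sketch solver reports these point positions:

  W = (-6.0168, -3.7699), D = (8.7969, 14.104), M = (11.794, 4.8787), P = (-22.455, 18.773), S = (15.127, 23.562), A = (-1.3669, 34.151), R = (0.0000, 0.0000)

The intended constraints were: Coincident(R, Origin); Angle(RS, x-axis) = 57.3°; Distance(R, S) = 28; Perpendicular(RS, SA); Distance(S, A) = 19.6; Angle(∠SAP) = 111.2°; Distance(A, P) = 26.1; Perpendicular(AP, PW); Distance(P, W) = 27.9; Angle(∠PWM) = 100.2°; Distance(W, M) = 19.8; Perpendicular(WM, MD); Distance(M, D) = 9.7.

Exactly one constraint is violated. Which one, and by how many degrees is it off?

Perpendicular(WM, MD) — off by 7.90°.

R = (0.00, 0.00) ✓; RS at 57.30° ✓; |RS| = 28.00 ✓; ∠(RS, SA) = 90.00° ✓; |SA| = 19.60 ✓; ∠SAP = 111.2° ✓; |AP| = 26.10 ✓; ∠(AP, PW) = 90.00° ✓; |PW| = 27.90 ✓; ∠PWM = 100.2° ✓; |WM| = 19.80 ✓; ∠(WM, MD) = 82.10° ✗; |MD| = 9.700 ✓.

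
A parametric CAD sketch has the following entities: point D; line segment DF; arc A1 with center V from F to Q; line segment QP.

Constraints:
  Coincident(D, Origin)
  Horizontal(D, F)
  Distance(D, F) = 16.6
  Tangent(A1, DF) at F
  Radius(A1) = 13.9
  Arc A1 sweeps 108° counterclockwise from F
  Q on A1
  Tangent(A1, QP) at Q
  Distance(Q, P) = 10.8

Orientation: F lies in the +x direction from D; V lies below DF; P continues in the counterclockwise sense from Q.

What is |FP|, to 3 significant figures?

30.1

D is at the origin; DF is horizontal with |DF| = 16.6 and F on the +x side, so F = (16.6, 0.00). Since A1 is tangent to DF there, VF ⟂ DF, so V = F + (0, -13.9) = (16.6, -13.9). On A1, F sits at bearing 90° from V; a 108° counterclockwise sweep puts Q at bearing 198°, so Q = V + 13.9·(cos 198°, sin 198°) = (3.38, -18.2). The tangent condition forces VQ to be normal to QP, so QP runs along (−sin 198°, cos 198°); with |QP| = 10.8, P = (6.72, -28.5). Then |FP| = |P − F| = 30.1.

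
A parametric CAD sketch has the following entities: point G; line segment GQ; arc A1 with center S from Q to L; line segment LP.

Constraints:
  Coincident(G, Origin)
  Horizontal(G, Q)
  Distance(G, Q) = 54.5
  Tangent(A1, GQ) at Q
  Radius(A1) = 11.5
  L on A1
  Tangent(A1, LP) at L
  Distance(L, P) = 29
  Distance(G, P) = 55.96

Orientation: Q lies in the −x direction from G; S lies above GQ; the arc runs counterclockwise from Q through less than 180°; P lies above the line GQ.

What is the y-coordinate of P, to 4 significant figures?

39.13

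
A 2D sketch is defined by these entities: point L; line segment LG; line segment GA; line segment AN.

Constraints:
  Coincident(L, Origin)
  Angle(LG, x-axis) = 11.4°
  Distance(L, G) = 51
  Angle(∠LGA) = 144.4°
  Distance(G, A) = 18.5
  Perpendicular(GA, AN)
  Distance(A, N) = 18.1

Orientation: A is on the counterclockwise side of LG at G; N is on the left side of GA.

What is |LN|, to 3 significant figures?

61.1

L is at the origin; LG runs at 11.4° with length 51.0, so G = 51.0·(cos 11.4°, sin 11.4°) = (50.0, 10.1). ∠LGA = 144.4°, so GA runs at 11.4° + (180° − 144.4°) = 47.0° from the x-axis; with |GA| = 18.5, A = G + 18.5·(cos 47.0°, sin 47.0°) = (62.6, 23.6). GA is perpendicular to AN; with |AN| = 18.1 on the left of GA, N = A + 18.1·(-0.731, 0.682) = (49.4, 36.0). Then |LN| = |N − L| = 61.1.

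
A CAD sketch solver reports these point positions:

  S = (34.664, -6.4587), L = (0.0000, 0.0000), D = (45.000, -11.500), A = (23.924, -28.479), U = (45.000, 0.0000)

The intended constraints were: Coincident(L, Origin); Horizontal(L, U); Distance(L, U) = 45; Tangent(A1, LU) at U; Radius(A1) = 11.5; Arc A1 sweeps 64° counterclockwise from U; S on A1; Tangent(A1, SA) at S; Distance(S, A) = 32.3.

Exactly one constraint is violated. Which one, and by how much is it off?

Distance(S, A) = 32.3 — off by 7.80.

L = (0.00, 0.00) ✓; L.y = 0.00, U.y = 0.00 ✓; |LU| = 45.00 ✓; ∠(DU, UL) = 90.00° ✓; |DU| = 11.50 ✓; bearing(D→S) − bearing(D→U) = 64.00° ✓; |DS| = 11.50 ✓; ∠(DS, SA) = 90.00° ✓; |SA| = 24.50 ✗.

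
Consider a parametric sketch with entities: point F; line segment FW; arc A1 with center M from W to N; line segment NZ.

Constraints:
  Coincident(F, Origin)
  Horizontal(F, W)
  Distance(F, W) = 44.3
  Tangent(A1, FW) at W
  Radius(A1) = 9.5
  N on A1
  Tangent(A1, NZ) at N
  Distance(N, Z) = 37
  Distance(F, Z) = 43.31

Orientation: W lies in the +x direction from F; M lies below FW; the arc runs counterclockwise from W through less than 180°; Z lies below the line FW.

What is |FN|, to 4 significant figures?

36.15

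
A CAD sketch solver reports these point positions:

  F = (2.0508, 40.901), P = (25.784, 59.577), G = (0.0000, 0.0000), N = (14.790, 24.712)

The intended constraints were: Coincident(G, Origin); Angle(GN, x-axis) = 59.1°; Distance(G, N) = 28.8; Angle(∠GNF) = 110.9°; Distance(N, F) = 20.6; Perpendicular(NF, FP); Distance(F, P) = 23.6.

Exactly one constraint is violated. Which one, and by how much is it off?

Distance(F, P) = 23.6 — off by 6.60.

G = (0.00, 0.00) ✓; GN at 59.10° ✓; |GN| = 28.80 ✓; ∠GNF = 110.9° ✓; |NF| = 20.60 ✓; ∠(NF, FP) = 90.00° ✓; |FP| = 30.20 ✗.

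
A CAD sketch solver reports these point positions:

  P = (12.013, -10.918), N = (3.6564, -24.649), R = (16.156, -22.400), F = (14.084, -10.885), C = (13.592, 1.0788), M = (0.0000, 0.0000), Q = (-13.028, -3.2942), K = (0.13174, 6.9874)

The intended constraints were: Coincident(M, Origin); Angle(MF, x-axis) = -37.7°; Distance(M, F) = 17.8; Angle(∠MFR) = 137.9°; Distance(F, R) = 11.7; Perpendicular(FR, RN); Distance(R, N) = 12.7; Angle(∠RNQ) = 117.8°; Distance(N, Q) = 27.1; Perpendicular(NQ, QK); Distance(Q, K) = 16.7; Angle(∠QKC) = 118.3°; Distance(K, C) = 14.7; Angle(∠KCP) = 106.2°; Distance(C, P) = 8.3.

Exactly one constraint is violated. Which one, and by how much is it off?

Distance(C, P) = 8.3 — off by 3.80.

M = (0.00, 0.00) ✓; MF at -37.70° ✓; |MF| = 17.80 ✓; ∠MFR = 137.9° ✓; |FR| = 11.70 ✓; ∠(FR, RN) = 90.00° ✓; |RN| = 12.70 ✓; ∠RNQ = 117.8° ✓; |NQ| = 27.10 ✓; ∠(NQ, QK) = 90.00° ✓; |QK| = 16.70 ✓; ∠QKC = 118.3° ✓; |KC| = 14.70 ✓; ∠KCP = 106.2° ✓; |CP| = 12.10 ✗.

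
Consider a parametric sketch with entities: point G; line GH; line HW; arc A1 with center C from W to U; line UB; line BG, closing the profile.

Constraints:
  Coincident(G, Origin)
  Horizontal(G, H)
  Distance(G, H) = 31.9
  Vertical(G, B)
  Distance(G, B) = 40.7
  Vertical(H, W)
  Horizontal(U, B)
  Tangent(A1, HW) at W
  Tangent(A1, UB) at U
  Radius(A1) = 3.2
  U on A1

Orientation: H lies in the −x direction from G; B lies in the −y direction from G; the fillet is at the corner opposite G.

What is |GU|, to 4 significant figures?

49.80

G is at the origin; G and H share the same y with |GH| = 31.9 and H on the −x side, so H = (-31.90, 0.000). G and B share the same x with |GB| = 40.7 and B on the −y side, so B = (0.000, -40.70). The virtual corner opposite G is at (-31.90, -40.70). Tangency of A1 to HW means the radius CW is perpendicular to HW and since A1 is tangent to UB there, CU ⟂ UB, with radius 3.2, so the center C sits 3.2 in from both sides at C = (-28.70, -37.50). That places the tangent points at W = (-31.90, -37.50) on HW and U = (-28.70, -40.70) on UB. Then |GU| = |U − G| = 49.80.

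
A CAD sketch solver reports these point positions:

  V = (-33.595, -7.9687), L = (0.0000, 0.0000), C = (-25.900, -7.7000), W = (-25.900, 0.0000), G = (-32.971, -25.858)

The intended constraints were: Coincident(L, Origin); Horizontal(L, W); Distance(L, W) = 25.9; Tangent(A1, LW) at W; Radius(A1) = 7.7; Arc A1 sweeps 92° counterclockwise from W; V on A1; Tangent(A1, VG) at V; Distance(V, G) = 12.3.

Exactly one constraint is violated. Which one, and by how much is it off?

Distance(V, G) = 12.3 — off by 5.60.

L = (0.00, 0.00) ✓; L.y = 0.00, W.y = 0.00 ✓; |LW| = 25.90 ✓; ∠(CW, WL) = 90.00° ✓; |CW| = 7.700 ✓; bearing(C→V) − bearing(C→W) = 92.00° ✓; |CV| = 7.700 ✓; ∠(CV, VG) = 90.00° ✓; |VG| = 17.90 ✗.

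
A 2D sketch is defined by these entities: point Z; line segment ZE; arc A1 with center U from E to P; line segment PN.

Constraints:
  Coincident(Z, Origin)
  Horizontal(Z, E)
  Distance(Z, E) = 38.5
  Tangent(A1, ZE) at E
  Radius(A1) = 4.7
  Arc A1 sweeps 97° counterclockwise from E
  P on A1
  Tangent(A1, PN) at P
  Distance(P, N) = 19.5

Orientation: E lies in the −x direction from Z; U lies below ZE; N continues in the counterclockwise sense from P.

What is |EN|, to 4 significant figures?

24.73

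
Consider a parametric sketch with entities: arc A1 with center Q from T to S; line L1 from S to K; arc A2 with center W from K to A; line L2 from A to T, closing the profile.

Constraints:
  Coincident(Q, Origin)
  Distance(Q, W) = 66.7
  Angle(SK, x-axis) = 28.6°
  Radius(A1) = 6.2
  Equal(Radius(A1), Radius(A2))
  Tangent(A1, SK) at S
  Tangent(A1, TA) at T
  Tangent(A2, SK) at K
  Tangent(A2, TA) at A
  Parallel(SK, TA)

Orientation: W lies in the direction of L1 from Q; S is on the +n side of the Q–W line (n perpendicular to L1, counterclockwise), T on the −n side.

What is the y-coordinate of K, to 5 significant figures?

37.372

Tangency of A1 to both parallel lines with radius 6.2 puts S and T at Q ± 6.2·n: S = (-2.9679, 5.4435), T = (2.9679, -5.4435). Equal radii place K and A the same way about W: K = W + 6.2·n = (55.594, 37.372), A = W − 6.2·n = (61.529, 26.485). So K.y = 37.372.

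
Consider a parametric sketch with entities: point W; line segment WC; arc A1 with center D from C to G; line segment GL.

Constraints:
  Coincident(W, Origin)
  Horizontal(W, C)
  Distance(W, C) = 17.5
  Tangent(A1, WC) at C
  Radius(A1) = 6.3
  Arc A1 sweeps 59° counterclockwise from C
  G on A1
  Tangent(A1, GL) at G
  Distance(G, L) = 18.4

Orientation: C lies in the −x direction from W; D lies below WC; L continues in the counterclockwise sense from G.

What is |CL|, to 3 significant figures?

24.0

W is at the origin; W and C share the same y with |WC| = 17.5 and C on the −x side, so C = (-17.5, 0.00). The tangent condition forces DC to be normal to WC, so D = C + (0, -6.3) = (-17.5, -6.30). On A1, C sits at bearing 90° from D; a 59° counterclockwise sweep puts G at bearing 149°, so G = D + 6.3·(cos 149°, sin 149°) = (-22.9, -3.06). Since A1 is tangent to GL there, DG ⟂ GL, so GL runs along (−sin 149°, cos 149°); with |GL| = 18.4, L = (-32.4, -18.8). Then |CL| = |L − C| = 24.0.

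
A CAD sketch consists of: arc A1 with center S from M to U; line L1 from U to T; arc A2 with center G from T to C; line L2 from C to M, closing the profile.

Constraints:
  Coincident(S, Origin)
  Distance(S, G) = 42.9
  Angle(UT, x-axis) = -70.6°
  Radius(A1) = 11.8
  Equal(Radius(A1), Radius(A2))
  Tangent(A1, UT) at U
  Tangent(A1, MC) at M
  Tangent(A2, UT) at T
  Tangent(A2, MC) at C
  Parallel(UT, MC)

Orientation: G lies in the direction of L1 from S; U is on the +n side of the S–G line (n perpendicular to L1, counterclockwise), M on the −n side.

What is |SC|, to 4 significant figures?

44.49

The slot axis is L1's direction at -70.6°, so u = (cos -70.6°, sin -70.6°) = (0.3322, -0.9432) and n = (−sin -70.6°, cos -70.6°) = (0.9432, 0.3322). S is at the origin and G lies 42.9 along u from S, so G = 42.9·u = (14.25, -40.46). Tangency of A1 to both parallel lines with radius 11.8 puts U and M at S ± 11.8·n: U = (11.13, 3.920), M = (-11.13, -3.920). Equal radii place T and C the same way about G: T = G + 11.8·n = (25.38, -36.54), C = G − 11.8·n = (3.120, -44.38). Then |SC| = |C − S| = 44.49.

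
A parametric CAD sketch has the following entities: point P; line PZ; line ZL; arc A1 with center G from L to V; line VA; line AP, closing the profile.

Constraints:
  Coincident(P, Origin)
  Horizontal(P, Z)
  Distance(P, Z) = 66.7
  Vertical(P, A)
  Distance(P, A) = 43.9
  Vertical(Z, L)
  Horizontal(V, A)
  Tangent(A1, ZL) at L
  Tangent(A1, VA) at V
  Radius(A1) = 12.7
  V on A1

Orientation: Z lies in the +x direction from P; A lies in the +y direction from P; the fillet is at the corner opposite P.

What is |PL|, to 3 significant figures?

73.6

The virtual corner opposite P is at (66.7, 43.9). Since A1 is tangent to ZL there, GL ⟂ ZL and the tangent condition forces GV to be normal to VA, with radius 12.7, so the center G sits 12.7 in from both sides at G = (54.0, 31.2). That places the tangent points at L = (66.7, 31.2) on ZL and V = (54.0, 43.9) on VA. Then |PL| = |L − P| = 73.6.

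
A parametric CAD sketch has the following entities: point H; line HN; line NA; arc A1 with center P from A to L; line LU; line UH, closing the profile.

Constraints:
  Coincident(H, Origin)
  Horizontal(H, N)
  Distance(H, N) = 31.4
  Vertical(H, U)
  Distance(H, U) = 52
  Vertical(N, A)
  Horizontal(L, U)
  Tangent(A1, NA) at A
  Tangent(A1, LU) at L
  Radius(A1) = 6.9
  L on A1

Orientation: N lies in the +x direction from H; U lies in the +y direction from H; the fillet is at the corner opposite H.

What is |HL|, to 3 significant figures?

57.5

H is at the origin; H and N share the same y with |HN| = 31.4 and N on the +x side, so N = (31.4, 0.00). H and U share the same x with |HU| = 52.0 and U on the +y side, so U = (0.00, 52.0). The virtual corner opposite H is at (31.4, 52.0). Tangency of A1 to NA means the radius PA is perpendicular to NA and since A1 is tangent to LU there, PL ⟂ LU, with radius 6.9, so the center P sits 6.9 in from both sides at P = (24.5, 45.1). That places the tangent points at A = (31.4, 45.1) on NA and L = (24.5, 52.0) on LU. Then |HL| = |L − H| = 57.5.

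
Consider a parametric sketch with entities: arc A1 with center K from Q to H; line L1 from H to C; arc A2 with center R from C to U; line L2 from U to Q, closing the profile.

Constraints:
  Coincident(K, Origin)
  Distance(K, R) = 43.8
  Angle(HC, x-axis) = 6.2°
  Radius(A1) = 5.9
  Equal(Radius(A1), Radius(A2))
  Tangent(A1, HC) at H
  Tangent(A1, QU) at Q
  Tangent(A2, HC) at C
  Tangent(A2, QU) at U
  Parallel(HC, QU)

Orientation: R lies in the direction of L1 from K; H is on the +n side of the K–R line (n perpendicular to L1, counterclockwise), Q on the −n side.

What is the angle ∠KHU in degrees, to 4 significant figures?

74.92°

Tangency of A1 to both parallel lines with radius 5.9 puts H and Q at K ± 5.9·n: H = (-0.6372, 5.865), Q = (0.6372, -5.865). Equal radii place C and U the same way about R: C = R + 5.9·n = (42.91, 10.60), U = R − 5.9·n = (44.18, -1.135). Then cos ∠KHU = HK·HU / (|HK||HU|), giving 74.92°.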